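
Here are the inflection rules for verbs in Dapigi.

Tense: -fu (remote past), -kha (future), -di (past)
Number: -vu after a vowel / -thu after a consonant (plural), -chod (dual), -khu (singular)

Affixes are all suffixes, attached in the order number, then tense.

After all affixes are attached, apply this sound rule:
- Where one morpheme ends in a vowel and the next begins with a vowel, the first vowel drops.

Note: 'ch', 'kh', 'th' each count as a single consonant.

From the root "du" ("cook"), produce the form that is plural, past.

duvudi

Attach number plural -vu (after vowel 'u') → duvu.
Attach tense past -di → duvudi.
Vowel deletion: no change.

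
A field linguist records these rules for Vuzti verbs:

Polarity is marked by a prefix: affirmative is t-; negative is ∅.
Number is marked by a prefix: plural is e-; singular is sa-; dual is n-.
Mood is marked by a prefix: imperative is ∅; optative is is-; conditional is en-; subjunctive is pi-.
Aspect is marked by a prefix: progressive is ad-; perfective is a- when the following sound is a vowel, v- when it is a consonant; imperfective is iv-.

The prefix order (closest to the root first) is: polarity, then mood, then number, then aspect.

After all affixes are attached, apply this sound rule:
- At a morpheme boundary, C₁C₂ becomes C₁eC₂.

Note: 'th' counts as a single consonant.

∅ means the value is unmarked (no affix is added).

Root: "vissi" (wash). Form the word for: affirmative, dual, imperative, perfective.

Attach polarity affirmative t- → tvissi.
mood = imperative: zero marking, form stays tvissi.
Attach number dual n- → ntvissi.
Attach aspect perfective v- (before consonant 'n') → vntvissi.
Apply epenthesis: vntvissi → venetevissi.

venetevissi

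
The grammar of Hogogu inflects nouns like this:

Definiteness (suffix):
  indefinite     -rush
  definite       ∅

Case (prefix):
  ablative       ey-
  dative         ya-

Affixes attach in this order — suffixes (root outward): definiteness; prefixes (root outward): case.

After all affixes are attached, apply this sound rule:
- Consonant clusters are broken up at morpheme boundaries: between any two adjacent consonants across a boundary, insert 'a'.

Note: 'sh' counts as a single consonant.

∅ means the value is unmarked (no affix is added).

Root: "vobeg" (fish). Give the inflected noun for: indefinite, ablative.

Attach case ablative ey- → eyvobeg.
Attach definiteness indefinite -rush → eyvobegrush.
Apply epenthesis: eyvobegrush → eyavobegarush.

eyavobegarush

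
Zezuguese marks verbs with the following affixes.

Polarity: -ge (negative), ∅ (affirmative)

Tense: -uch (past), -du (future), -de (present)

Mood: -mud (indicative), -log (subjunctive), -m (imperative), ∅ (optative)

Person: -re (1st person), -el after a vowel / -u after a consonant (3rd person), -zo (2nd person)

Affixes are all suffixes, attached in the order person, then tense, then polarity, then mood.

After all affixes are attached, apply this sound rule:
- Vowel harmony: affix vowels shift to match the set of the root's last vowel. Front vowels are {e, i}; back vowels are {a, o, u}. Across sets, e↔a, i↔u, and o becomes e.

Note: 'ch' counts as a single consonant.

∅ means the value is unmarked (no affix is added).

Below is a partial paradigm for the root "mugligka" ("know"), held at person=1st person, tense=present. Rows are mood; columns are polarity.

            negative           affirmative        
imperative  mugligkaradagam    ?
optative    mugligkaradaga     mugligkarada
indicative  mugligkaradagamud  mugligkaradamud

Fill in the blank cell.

Attach person 1st person -re → mugligkare.
Attach tense present -de → mugligkarede.
polarity = affirmative: zero marking, form stays mugligkarede.
Attach mood imperative -m → mugligkaredem.
Apply vowel harmony: mugligkaredem → mugligkaradam.

mugligkaradam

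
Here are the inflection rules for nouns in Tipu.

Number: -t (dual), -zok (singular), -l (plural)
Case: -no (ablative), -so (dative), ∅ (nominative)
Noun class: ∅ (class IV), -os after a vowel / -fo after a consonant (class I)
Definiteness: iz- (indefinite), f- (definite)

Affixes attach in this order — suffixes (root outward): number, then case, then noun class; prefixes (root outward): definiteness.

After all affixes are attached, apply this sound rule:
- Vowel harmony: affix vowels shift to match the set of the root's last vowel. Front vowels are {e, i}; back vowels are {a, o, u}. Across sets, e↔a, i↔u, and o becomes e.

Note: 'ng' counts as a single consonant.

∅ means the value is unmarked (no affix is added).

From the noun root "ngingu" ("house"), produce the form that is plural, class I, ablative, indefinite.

Attach number plural -l → ngingul.
Attach definiteness indefinite iz- → izngingul.
Attach case ablative -no → izngingulno.
Attach noun class class I -os (after vowel 'o') → izngingulnoos.
Apply vowel harmony: izngingulnoos → uzngingulnoos.

uzngingulnoos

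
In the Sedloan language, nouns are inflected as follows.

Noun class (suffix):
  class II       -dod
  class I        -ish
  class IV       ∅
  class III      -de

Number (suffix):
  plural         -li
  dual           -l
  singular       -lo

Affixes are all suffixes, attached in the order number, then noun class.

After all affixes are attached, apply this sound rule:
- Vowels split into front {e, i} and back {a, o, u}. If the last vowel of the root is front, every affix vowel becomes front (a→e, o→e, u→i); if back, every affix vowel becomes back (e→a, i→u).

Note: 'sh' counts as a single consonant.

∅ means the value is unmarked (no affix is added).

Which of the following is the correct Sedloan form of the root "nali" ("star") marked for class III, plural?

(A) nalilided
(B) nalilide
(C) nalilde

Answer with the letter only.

Attach number plural -li → nalili.
Attach noun class class III -de → nalilide.
Vowel harmony: no change.
So the correct form is nalilide, option (B).
(A) nalilided is wrong: it uses class II instead of class III for noun class.
(C) nalilde is wrong: it uses dual instead of plural for number.

B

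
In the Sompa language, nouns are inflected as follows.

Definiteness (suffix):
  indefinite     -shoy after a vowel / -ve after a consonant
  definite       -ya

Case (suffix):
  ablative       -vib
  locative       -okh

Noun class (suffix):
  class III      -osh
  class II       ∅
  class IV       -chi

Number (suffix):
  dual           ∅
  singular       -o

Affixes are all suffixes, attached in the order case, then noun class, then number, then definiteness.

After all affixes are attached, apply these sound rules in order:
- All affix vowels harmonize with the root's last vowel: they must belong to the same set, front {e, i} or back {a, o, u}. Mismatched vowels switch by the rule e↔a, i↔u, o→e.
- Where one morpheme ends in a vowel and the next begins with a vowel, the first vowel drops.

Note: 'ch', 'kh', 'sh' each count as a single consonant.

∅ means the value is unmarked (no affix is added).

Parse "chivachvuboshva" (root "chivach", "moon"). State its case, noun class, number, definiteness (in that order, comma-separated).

ablative, class III, dual, indefinite

Segment: chivach-vib-osh-ve.
case: -vib → ablative.
noun class: -osh → class III.
number: ∅ → dual.
definiteness: -shoy/ve → indefinite.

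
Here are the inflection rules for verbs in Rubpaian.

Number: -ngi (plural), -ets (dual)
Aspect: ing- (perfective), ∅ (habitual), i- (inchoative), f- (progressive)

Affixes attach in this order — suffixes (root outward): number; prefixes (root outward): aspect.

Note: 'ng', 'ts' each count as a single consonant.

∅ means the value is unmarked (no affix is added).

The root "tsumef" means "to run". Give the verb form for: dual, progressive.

ftsumefets

Attach aspect progressive f- → ftsumef.
Attach number dual -ets → ftsumefets.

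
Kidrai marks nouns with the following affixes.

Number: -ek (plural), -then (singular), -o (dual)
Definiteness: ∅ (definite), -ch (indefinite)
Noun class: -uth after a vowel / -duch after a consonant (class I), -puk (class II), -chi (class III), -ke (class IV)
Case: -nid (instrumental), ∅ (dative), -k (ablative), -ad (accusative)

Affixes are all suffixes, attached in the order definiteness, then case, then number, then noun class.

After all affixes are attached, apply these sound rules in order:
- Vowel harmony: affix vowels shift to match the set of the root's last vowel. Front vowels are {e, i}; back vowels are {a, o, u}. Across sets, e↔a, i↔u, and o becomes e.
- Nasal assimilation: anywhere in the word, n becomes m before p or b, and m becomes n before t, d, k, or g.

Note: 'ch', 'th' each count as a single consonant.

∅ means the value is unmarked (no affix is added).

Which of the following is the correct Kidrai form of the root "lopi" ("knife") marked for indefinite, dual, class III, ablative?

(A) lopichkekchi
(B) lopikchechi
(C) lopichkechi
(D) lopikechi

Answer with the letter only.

Attach definiteness indefinite -ch → lopich.
Attach case ablative -k → lopichk.
Attach number dual -o → lopichko.
Attach noun class class III -chi → lopichkochi.
Apply vowel harmony: lopichkochi → lopichkechi.
Nasal assimilation: no change.
So the correct form is lopichkechi, option (C).
(A) lopichkekchi is wrong: it uses plural instead of dual for number.
(B) lopikchechi is wrong: it has the affixes in the wrong order.
(D) lopikechi is wrong: it uses definite instead of indefinite for definiteness.

C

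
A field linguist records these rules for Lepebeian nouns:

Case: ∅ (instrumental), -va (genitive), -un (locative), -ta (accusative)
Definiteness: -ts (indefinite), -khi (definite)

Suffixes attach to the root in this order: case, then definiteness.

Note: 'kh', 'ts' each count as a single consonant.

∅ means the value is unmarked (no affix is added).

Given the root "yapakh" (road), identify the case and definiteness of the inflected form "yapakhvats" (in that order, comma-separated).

genitive, indefinite

Segment: yapakh-va-ts.
case: -va → genitive.
definiteness: -ts → indefinite.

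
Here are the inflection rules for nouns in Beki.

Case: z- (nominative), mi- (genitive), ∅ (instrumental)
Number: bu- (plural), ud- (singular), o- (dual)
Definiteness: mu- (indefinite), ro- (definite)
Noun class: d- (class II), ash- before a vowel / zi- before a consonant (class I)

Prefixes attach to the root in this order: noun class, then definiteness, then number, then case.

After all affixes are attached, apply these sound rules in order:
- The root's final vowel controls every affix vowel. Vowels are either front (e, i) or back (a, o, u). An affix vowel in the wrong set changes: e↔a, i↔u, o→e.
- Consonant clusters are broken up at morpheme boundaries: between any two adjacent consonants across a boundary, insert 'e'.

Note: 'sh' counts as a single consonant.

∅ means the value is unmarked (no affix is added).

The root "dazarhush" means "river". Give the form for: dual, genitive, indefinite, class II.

Attach noun class class II d- → ddazarhush.
Attach definiteness indefinite mu- → muddazarhush.
Attach number dual o- → omuddazarhush.
Attach case genitive mi- → miomuddazarhush.
Apply vowel harmony: miomuddazarhush → muomuddazarhush.
Apply epenthesis: muomuddazarhush → muomudedazarhush.

muomudedazarhush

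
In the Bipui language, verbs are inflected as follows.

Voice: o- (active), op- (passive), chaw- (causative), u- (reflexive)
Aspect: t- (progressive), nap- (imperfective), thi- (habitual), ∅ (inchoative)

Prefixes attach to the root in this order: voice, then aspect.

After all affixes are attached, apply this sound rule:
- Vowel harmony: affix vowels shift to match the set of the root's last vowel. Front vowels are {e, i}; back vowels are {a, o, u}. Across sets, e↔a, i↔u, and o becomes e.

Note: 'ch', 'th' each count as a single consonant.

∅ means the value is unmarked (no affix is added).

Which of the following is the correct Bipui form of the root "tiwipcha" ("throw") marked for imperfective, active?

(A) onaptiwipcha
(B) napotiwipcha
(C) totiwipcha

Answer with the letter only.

Attach voice active o- → otiwipcha.
Attach aspect imperfective nap- → napotiwipcha.
Vowel harmony: no change.
So the correct form is napotiwipcha, option (B).
(A) onaptiwipcha is wrong: it has the affixes in the wrong order.
(C) totiwipcha is wrong: it uses progressive instead of imperfective for aspect.

B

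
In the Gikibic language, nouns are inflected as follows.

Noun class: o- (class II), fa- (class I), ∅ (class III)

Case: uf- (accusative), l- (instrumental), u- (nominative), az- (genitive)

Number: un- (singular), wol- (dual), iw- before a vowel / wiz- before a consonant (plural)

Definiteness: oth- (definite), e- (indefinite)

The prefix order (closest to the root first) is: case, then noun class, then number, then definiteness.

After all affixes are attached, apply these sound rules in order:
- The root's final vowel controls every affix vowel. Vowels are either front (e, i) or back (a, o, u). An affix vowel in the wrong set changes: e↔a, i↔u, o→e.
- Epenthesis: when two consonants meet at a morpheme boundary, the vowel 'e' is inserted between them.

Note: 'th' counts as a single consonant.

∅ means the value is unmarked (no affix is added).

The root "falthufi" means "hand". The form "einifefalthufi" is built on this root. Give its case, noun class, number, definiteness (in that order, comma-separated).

Segment: e-un-uf-falthufi.
case: uf- → accusative.
noun class: ∅ → class III.
number: un- → singular.
definiteness: e- → indefinite.

accusative, class III, singular, indefinite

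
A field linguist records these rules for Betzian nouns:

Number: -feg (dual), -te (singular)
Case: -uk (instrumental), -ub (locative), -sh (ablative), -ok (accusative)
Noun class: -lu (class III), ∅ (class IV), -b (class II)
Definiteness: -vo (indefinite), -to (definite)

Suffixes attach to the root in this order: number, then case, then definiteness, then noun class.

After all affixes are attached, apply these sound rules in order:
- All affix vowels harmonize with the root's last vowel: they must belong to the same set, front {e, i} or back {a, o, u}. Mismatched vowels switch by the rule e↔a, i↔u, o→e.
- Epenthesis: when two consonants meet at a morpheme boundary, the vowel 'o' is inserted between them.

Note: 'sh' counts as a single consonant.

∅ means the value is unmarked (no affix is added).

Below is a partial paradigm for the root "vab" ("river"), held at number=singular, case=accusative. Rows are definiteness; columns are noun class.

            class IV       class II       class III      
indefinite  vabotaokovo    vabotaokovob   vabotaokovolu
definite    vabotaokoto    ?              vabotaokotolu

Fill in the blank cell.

Attach number singular -te → vabte.
Attach case accusative -ok → vabteok.
Attach definiteness definite -to → vabteokto.
Attach noun class class II -b → vabteoktob.
Apply vowel harmony: vabteoktob → vabtaoktob.
Apply epenthesis: vabtaoktob → vabotaokotob.

vabotaokotob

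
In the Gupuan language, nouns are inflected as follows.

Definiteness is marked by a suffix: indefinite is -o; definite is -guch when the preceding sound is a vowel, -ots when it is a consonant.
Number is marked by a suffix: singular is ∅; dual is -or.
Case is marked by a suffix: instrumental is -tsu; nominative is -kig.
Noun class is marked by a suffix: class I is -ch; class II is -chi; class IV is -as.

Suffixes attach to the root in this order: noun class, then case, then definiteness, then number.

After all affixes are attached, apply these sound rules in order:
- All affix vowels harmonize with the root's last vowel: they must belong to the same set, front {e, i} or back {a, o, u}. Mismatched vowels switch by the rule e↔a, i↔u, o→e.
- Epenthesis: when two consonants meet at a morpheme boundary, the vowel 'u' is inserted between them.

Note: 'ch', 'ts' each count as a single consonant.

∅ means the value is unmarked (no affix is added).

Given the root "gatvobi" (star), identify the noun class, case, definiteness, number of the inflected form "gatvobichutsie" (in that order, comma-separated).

class I, instrumental, indefinite, singular

Segment: gatvobi-ch-tsu-o.
noun class: -ch → class I.
case: -tsu → instrumental.
definiteness: -o → indefinite.
number: ∅ → singular.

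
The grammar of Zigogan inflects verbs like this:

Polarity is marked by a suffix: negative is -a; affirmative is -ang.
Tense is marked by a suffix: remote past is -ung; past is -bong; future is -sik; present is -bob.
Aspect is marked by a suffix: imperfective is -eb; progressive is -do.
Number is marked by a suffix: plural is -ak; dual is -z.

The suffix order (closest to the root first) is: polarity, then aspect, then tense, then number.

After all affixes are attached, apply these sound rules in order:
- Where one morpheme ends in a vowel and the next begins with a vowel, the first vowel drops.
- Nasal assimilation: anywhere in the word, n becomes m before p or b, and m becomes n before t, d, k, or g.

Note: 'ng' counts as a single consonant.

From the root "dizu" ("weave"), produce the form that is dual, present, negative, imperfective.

dizebbobz

Attach polarity negative -a → dizua.
Attach aspect imperfective -eb → dizuaeb.
Attach tense present -bob → dizuaebbob.
Attach number dual -z → dizuaebbobz.
Apply vowel deletion: dizuaebbobz → dizebbobz.
Nasal assimilation: no change.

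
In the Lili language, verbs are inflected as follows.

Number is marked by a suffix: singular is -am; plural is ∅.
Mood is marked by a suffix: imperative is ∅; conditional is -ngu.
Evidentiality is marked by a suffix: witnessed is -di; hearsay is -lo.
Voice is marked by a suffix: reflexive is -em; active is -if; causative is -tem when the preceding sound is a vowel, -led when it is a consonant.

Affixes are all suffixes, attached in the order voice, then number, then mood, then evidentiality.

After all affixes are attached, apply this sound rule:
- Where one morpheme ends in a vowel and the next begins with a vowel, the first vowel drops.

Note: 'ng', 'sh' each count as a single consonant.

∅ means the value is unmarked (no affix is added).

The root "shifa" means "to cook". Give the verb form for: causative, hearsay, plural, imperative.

Attach voice causative -tem (after vowel 'a') → shifatem.
number = plural: zero marking, form stays shifatem.
mood = imperative: zero marking, form stays shifatem.
Attach evidentiality hearsay -lo → shifatemlo.
Vowel deletion: no change.

shifatemlo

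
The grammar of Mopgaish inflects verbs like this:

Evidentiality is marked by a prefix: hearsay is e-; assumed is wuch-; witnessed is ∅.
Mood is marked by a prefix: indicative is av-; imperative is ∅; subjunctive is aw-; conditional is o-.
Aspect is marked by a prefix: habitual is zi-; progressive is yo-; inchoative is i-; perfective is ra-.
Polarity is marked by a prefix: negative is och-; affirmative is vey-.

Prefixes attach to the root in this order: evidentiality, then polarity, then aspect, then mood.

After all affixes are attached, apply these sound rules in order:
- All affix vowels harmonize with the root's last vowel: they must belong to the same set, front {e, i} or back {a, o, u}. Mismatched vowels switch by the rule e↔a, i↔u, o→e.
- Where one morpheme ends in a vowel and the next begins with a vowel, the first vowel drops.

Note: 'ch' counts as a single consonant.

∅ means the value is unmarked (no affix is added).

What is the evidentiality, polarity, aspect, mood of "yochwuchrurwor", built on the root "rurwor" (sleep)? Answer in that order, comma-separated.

Segment: yo-och-wuch-rurwor.
evidentiality: wuch- → assumed.
polarity: och- → negative.
aspect: yo- → progressive.
mood: ∅ → imperative.

assumed, negative, progressive, imperative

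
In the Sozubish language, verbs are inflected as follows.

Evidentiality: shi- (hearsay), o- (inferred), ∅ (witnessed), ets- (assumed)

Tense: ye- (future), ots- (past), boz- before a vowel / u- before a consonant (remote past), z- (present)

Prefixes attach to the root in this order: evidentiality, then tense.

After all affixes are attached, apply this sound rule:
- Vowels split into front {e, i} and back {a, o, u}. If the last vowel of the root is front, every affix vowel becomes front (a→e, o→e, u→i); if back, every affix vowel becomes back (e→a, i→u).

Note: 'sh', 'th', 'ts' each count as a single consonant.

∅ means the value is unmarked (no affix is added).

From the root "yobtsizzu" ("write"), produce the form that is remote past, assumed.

Attach evidentiality assumed ets- → etsyobtsizzu.
Attach tense remote past boz- (before vowel 'e') → bozetsyobtsizzu.
Apply vowel harmony: bozetsyobtsizzu → bozatsyobtsizzu.

bozatsyobtsizzu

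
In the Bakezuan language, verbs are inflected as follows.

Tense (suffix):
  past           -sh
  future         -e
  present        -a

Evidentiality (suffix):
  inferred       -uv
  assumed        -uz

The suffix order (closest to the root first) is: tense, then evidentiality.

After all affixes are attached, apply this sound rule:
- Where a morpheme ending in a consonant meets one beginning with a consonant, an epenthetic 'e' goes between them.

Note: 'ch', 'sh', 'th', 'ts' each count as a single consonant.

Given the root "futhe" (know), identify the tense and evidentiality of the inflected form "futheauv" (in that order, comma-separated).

Segment: futhe-a-uv.
tense: -a → present.
evidentiality: -uv → inferred.

present, inferred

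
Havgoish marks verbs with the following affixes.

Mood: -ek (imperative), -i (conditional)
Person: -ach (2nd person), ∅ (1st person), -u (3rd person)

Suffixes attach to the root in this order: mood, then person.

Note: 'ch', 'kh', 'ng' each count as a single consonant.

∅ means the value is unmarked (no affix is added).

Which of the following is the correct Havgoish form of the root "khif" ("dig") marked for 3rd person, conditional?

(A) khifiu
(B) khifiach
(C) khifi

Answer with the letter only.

Attach mood conditional -i → khifi.
Attach person 3rd person -u → khifiu.
So the correct form is khifiu, option (A).
(C) khifi is wrong: it uses 1st person instead of 3rd person for person.
(B) khifiach is wrong: it uses 2nd person instead of 3rd person for person.

A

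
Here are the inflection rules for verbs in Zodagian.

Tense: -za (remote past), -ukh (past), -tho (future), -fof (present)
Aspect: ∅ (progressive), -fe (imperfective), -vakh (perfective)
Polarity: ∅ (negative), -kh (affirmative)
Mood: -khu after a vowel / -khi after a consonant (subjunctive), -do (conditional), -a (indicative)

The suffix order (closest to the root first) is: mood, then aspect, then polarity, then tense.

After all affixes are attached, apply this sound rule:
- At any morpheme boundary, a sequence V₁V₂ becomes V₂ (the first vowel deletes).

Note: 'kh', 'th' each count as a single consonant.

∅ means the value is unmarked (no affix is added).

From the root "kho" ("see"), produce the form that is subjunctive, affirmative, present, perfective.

khokhuvakhkhfof

Attach mood subjunctive -khu (after vowel 'o') → khokhu.
Attach aspect perfective -vakh → khokhuvakh.
Attach polarity affirmative -kh → khokhuvakhkh.
Attach tense present -fof → khokhuvakhkhfof.
Vowel deletion: no change.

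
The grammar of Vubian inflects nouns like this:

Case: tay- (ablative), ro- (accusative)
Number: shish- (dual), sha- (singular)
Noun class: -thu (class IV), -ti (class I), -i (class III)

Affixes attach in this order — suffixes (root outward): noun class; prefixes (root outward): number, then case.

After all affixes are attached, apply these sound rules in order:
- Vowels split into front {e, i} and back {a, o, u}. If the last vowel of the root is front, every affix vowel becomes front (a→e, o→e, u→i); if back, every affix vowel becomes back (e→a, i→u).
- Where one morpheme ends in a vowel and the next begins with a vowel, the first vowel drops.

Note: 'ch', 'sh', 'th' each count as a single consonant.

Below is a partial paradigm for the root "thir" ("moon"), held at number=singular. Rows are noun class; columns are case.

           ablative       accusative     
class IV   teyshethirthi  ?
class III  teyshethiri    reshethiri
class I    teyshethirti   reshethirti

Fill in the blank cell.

reshethirthi

Attach number singular sha- → shathir.
Attach case accusative ro- → roshathir.
Attach noun class class IV -thu → roshathirthu.
Apply vowel harmony: roshathirthu → reshethirthi.
Vowel deletion: no change.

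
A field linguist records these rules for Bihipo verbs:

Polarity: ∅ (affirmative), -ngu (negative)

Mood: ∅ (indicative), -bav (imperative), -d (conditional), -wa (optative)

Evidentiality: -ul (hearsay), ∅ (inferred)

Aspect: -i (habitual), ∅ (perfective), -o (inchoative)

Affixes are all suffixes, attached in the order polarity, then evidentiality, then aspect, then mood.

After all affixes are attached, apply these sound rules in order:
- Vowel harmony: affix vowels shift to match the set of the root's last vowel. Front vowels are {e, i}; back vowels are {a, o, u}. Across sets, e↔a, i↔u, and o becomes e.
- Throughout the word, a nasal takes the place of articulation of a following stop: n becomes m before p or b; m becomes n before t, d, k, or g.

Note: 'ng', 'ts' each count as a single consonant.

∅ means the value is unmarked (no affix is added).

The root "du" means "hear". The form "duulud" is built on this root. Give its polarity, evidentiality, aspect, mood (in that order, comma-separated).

affirmative, hearsay, habitual, conditional

Segment: du-ul-i-d.
polarity: ∅ → affirmative.
evidentiality: -ul → hearsay.
aspect: -i → habitual.
mood: -d → conditional.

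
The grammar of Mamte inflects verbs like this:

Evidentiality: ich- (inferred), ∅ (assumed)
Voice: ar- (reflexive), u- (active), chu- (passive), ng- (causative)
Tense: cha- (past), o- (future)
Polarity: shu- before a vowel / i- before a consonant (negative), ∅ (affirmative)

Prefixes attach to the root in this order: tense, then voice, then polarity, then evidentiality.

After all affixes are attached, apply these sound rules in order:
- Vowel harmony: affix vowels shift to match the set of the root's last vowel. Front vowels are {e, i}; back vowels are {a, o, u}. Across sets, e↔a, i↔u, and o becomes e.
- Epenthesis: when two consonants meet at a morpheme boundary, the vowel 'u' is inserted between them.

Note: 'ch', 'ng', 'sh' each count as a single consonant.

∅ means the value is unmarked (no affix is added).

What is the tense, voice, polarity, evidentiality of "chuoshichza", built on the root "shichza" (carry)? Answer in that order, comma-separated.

future, passive, affirmative, assumed

Segment: chu-o-shichza.
tense: o- → future.
voice: chu- → passive.
polarity: ∅ → affirmative.
evidentiality: ∅ → assumed.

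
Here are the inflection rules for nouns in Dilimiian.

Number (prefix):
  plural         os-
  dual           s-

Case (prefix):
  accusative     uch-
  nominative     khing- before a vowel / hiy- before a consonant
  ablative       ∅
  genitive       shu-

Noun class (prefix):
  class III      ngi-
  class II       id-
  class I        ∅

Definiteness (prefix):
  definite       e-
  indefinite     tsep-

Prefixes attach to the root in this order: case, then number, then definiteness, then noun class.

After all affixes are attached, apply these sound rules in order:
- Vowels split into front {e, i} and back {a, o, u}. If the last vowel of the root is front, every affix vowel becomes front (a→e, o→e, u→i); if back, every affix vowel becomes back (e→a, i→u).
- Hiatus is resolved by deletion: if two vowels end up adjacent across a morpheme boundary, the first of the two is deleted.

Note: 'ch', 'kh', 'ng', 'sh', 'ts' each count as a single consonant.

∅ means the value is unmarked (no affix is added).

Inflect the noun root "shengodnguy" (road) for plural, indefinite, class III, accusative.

Attach case accusative uch- → uchshengodnguy.
Attach number plural os- → osuchshengodnguy.
Attach definiteness indefinite tsep- → tseposuchshengodnguy.
Attach noun class class III ngi- → ngitseposuchshengodnguy.
Apply vowel harmony: ngitseposuchshengodnguy → ngutsaposuchshengodnguy.
Vowel deletion: no change.

ngutsaposuchshengodnguy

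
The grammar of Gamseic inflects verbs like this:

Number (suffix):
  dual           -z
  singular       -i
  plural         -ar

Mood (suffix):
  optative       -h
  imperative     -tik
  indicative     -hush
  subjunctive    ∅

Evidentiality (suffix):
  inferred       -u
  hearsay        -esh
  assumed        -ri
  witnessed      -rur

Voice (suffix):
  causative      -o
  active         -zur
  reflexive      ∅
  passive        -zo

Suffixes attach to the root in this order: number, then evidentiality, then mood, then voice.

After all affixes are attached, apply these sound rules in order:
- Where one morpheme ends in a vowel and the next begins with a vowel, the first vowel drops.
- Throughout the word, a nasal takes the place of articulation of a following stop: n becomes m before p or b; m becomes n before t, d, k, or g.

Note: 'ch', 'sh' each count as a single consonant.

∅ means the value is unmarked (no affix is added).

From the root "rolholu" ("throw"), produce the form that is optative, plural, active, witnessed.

rolholarrurhzur

Attach number plural -ar → rolholuar.
Attach evidentiality witnessed -rur → rolholuarrur.
Attach mood optative -h → rolholuarrurh.
Attach voice active -zur → rolholuarrurhzur.
Apply vowel deletion: rolholuarrurhzur → rolholarrurhzur.
Nasal assimilation: no change.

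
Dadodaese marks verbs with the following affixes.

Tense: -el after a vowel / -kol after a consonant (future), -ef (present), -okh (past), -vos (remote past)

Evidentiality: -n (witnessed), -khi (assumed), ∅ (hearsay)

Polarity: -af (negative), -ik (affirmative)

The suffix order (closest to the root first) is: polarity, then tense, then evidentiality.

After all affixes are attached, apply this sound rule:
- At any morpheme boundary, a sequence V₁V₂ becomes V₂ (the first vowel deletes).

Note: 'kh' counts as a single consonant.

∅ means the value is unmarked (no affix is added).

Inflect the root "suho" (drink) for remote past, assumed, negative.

Attach polarity negative -af → suhoaf.
Attach tense remote past -vos → suhoafvos.
Attach evidentiality assumed -khi → suhoafvoskhi.
Apply vowel deletion: suhoafvoskhi → suhafvoskhi.

suhafvoskhi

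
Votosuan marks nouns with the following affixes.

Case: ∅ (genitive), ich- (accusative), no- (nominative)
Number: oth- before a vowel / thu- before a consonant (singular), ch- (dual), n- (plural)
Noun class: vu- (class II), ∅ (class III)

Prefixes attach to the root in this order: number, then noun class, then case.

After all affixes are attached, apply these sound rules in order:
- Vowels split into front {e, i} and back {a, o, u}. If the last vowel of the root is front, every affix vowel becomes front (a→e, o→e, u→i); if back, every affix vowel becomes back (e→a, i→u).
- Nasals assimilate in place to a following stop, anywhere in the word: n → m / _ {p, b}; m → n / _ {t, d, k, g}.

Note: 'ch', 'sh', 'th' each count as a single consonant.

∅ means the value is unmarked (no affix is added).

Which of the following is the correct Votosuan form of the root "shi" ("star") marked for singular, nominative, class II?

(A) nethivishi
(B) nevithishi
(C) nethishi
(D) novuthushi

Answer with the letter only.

B

Attach number singular thu- (before consonant 'sh') → thushi.
Attach noun class class II vu- → vuthushi.
Attach case nominative no- → novuthushi.
Apply vowel harmony: novuthushi → nevithishi.
Nasal assimilation: no change.
So the correct form is nevithishi, option (B).
(A) nethivishi is wrong: it has the affixes in the wrong order.
(C) nethishi is wrong: it uses class III instead of class II for noun class.
(D) novuthushi is wrong: it fails to apply the sound rule(s).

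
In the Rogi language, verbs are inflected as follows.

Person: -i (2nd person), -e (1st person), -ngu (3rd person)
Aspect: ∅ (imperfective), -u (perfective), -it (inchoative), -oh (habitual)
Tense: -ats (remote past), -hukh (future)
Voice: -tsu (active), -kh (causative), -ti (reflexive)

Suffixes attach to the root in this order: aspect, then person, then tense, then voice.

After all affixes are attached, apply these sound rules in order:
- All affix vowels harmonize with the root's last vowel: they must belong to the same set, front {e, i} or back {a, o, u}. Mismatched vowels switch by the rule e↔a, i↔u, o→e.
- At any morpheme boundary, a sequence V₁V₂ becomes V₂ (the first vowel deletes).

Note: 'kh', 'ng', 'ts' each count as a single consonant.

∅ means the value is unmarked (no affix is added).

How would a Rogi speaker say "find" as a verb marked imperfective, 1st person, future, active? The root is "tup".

tupahukhtsu

aspect = imperfective: zero marking, form stays tup.
Attach person 1st person -e → tupe.
Attach tense future -hukh → tupehukh.
Attach voice active -tsu → tupehukhtsu.
Apply vowel harmony: tupehukhtsu → tupahukhtsu.
Vowel deletion: no change.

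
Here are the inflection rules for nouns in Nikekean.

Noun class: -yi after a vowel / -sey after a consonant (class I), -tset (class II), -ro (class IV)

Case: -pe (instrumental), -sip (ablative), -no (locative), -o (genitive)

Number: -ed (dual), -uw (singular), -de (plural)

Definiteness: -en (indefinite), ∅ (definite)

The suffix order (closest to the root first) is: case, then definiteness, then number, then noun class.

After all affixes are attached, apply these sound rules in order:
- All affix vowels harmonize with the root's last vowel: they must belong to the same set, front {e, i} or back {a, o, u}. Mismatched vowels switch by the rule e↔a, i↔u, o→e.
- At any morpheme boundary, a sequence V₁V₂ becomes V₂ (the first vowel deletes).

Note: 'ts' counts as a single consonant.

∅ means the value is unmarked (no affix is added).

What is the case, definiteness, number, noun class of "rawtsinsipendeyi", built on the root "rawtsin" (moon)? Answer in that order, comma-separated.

Segment: rawtsin-sip-en-de-yi.
case: -sip → ablative.
definiteness: -en → indefinite.
number: -de → plural.
noun class: -yi/sey → class I.

ablative, indefinite, plural, class I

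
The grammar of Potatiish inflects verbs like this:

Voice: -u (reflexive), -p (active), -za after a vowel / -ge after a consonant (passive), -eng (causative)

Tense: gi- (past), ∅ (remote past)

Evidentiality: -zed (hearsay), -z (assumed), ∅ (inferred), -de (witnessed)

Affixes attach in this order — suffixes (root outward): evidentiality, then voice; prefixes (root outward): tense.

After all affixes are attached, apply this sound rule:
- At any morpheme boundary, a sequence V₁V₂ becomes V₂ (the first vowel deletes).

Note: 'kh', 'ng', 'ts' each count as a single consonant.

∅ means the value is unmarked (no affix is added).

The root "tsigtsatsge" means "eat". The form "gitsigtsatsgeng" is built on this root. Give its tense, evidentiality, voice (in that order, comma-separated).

Segment: gi-tsigtsatsge-eng.
tense: gi- → past.
evidentiality: ∅ → inferred.
voice: -eng → causative.

past, inferred, causative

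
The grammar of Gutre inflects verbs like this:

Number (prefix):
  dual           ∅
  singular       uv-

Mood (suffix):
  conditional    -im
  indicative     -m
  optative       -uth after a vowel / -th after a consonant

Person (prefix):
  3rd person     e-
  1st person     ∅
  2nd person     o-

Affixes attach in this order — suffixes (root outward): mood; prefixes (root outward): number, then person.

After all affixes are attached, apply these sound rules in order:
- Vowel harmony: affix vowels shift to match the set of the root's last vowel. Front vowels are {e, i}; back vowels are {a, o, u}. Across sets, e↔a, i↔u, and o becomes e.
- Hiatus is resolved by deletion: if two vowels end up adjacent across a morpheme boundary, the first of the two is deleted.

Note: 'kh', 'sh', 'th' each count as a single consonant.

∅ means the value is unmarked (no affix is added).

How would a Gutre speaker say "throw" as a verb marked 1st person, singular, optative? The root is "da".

uvduth

Attach number singular uv- → uvda.
person = 1st person: zero marking, form stays uvda.
Attach mood optative -uth (after vowel 'a') → uvdauth.
Vowel harmony: no change.
Apply vowel deletion: uvdauth → uvduth.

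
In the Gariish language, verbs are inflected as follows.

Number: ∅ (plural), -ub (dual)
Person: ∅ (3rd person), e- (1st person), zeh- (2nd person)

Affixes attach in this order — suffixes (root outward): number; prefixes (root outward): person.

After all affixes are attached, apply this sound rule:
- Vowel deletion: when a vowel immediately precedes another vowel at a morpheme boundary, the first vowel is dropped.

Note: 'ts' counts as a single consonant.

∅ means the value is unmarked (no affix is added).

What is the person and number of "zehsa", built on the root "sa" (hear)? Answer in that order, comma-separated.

Segment: zeh-sa.
person: zeh- → 2nd person.
number: ∅ → plural.

2nd person, plural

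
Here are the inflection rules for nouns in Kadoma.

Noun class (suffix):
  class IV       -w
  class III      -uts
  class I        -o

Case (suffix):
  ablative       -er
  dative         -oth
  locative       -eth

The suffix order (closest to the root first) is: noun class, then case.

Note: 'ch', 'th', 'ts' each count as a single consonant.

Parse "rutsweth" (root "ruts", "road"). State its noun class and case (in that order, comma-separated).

class IV, locative

Segment: ruts-w-eth.
noun class: -w → class IV.
case: -eth → locative.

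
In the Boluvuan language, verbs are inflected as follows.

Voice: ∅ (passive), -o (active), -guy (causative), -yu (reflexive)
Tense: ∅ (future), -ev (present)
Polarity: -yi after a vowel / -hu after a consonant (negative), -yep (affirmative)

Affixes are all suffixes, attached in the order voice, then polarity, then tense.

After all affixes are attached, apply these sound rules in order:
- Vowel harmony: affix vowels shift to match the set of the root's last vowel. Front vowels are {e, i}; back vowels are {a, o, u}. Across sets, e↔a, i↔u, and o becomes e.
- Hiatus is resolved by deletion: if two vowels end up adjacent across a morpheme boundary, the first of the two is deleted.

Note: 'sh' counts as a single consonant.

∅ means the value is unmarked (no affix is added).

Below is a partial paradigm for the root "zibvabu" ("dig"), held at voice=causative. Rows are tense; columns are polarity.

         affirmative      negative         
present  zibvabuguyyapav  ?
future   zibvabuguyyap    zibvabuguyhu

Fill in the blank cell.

Attach voice causative -guy → zibvabuguy.
Attach polarity negative -hu (after consonant 'y') → zibvabuguyhu.
Attach tense present -ev → zibvabuguyhuev.
Apply vowel harmony: zibvabuguyhuev → zibvabuguyhuav.
Apply vowel deletion: zibvabuguyhuav → zibvabuguyhav.

zibvabuguyhav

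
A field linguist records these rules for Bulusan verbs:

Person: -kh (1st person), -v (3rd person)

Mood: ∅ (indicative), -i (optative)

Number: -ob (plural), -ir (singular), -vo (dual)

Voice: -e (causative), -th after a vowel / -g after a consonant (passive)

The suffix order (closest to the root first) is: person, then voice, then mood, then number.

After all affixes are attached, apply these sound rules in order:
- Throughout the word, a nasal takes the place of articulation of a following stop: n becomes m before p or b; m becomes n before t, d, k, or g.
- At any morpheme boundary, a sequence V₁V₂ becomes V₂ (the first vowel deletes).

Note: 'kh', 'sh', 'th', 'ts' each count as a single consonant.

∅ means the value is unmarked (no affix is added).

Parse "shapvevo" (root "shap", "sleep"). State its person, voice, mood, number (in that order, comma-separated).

Segment: shap-v-e-vo.
person: -v → 3rd person.
voice: -e → causative.
mood: ∅ → indicative.
number: -vo → dual.

3rd person, causative, indicative, dual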